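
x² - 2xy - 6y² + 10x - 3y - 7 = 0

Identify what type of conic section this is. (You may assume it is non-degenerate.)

hyperbola

A = 1, B = -2, C = -6.
Discriminant B² − 4AC = (-2)² − 4·1·(-6) = 28.
B² − 4AC > 0 ⇒ hyperbola.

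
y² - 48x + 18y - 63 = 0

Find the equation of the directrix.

x = -15

Only y is squared. Complete the square in y: (y + 9)² = 48(x + 3).
Vertex (-3, -9); 4p = 48 so p = 12. Opens right.
Directrix is the vertical line x = h − p = -3 − (12) = -15.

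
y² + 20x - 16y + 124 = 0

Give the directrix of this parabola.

x = 2

Only y is squared. Complete the square in y: (y - 8)² = -20(x + 3).
Vertex (-3, 8); 4p = -20 so p = -5. Opens left.
Directrix is the vertical line x = h − p = -3 − (-5) = 2.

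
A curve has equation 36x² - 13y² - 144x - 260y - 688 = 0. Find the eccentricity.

e = 7/6

Group the x- and y-terms: 36(x² - 4x) -13(y² + 20y) = 688
Completing the square gives 36(x - 2)² -13(y + 10)² = 688 + 144 - 1300 = -468.
Divide by -468: (y + 10)²/36 - (x - 2)²/13 = 1
Hyperbola, center (2, -10), transverse axis vertical; a² = 36, b² = 13.
c² = a² + b² = 49, so c = 7.
e = c/a = 7/6.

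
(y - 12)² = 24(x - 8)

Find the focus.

(14, 12)

Vertex (8, 12); 4p = 24 so p = 6. Opens right.
Focus is p units from the vertex along the axis: (h + p, k).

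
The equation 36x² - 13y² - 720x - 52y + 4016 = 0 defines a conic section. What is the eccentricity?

e = 7/6

Rearranging, 36(x² - 20x) -13(y² + 4y) = -4016.
Complete the square in x and y: 36(x - 10)² -13(y + 2)² = -4016 + 3600 - 52 = -468
Divide by -468: (y + 2)²/36 - (x - 10)²/13 = 1
Hyperbola, center (10, -2), transverse axis vertical; a² = 36, b² = 13.
c² = a² + b² = 49, so c = 7.
e = c/a = 7/6.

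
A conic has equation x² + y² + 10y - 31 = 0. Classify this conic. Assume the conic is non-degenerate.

No xy term. Coefficients of x² and y² are A = 1, C = 1.
A = C (same sign) ⇒ circle.

circle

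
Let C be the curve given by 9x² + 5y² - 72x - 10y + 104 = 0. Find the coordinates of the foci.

Group the x- and y-terms: 9(x² - 8x) + 5(y² - 2y) = -104
Complete the square in x and y: 9(x - 4)² + 5(y - 1)² = -104 + 144 + 5 = 45
Divide by 45: (x - 4)²/5 + (y - 1)²/9 = 1
Ellipse, center (4, 1), major axis vertical; a² = 9, b² = 5.
c² = a² - b² = 9 - 5 = 4, so c = 2.
Foci lie on the vertical axis through the center: (h, k ± c).

(4, -1) and (4, 3)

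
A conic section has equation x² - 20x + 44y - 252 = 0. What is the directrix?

y = 19

Only x is squared. Complete the square in x: (x - 10)² = -44(y - 8).
Vertex (10, 8); 4p = -44 so p = -11. Opens down.
Directrix is the horizontal line y = k − p = 8 − (-11) = 19.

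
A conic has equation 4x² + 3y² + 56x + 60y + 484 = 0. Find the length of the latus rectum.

4(x² + 14x) + 3(y² + 20y) = -484
Complete the square in x and y: 4(x + 7)² + 3(y + 10)² = -484 + 196 + 300 = 12
Dividing both sides by 12: (x + 7)²/3 + (y + 10)²/4 = 1
Ellipse, center (-7, -10), major axis vertical; a² = 4, b² = 3.
Latus rectum length = 2b²/a = 2·3/2 = 3.

3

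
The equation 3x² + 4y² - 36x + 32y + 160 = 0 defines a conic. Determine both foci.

(5, -4) and (7, -4)

Collect terms: 3(x² - 12x) + 4(y² + 8y) = -160
Complete the square in x and y: 3(x - 6)² + 4(y + 4)² = -160 + 108 + 64 = 12
Dividing both sides by 12: (x - 6)²/4 + (y + 4)²/3 = 1
Ellipse, center (6, -4), major axis horizontal; a² = 4, b² = 3.
c² = a² - b² = 4 - 3 = 1, so c = 1.
Foci lie on the horizontal axis through the center: (h ± c, k).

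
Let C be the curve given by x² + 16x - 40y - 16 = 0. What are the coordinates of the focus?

(-8, 8)

Only x is squared. Complete the square in x: (x + 8)² = 40(y + 2).
Vertex (-8, -2); 4p = 40 so p = 10. Opens up.
Focus is p units from the vertex along the axis: (h, k + p).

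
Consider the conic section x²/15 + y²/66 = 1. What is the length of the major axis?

2√66

Center (0, 0). The larger denominator 66 sits under the y-term, so the major axis is vertical; a² = 66, b² = 15.
a² = 66 so a = √66; the major axis has length 2a = 2√66.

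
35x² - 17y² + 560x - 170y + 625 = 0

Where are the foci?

Rearranging, 35(x² + 16x) -17(y² + 10y) = -625.
35(x + 8)² -17(y + 5)² = -625 + 2240 - 425 = 1190
Divide through by 1190 to get (x + 8)²/34 - (y + 5)²/70 = 1.
Hyperbola, center (-8, -5), transverse axis horizontal; a² = 34, b² = 70.
c² = a² + b² = 34 + 70 = 104, so c = 2√26.
Foci lie on the horizontal axis through the center: (h ± c, k).

(-8 - 2√26, -5) and (-8 + 2√26, -5)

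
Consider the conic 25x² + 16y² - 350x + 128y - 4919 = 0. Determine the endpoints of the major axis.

25(x² - 14x) + 16(y² + 8y) = 4919
Complete the square: 25(x - 7)² + 16(y + 4)² = 4919 + 1225 + 256 = 6400
Divide through by 6400 to get (x - 7)²/256 + (y + 4)²/400 = 1.
Ellipse, center (7, -4), major axis vertical; a² = 400, b² = 256.
a = 20. Vertices at (h, k ± a).

(7, -24) and (7, 16)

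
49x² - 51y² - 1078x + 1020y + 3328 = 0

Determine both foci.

Rearranging, 49(x² - 22x) -51(y² - 20y) = -3328.
Complete the square in x and y: 49(x - 11)² -51(y - 10)² = -3328 + 5929 - 5100 = -2499
Divide by -2499: (y - 10)²/49 - (x - 11)²/51 = 1
Hyperbola, center (11, 10), transverse axis vertical; a² = 49, b² = 51.
c² = a² + b² = 49 + 51 = 100, so c = 10.
Foci lie on the vertical axis through the center: (h, k ± c).

(11, 0) and (11, 20)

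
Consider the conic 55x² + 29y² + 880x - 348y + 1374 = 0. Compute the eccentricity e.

Group: 55(x² + 16x) + 29(y² - 12y) = -1374
Completing the square gives 55(x + 8)² + 29(y - 6)² = -1374 + 3520 + 1044 = 3190.
Divide by 3190: (x + 8)²/58 + (y - 6)²/110 = 1
Ellipse, center (-8, 6), major axis vertical; a² = 110, b² = 58.
c² = a² - b² = 52, so c = 2√13.
e = c/a = 2√13/√110 = √1430/55.

e = √1430/55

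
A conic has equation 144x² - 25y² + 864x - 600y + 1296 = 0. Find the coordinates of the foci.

(-3, -25) and (-3, 1)

Collect terms: 144(x² + 6x) -25(y² + 24y) = -1296
Completing the square gives 144(x + 3)² -25(y + 12)² = -1296 + 1296 - 3600 = -3600.
Divide through by -3600 to get (y + 12)²/144 - (x + 3)²/25 = 1.
Hyperbola, center (-3, -12), transverse axis vertical; a² = 144, b² = 25.
c² = a² + b² = 144 + 25 = 169, so c = 13.
Foci lie on the vertical axis through the center: (h, k ± c).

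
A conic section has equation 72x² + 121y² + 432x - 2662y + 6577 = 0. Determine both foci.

(-10, 11) and (4, 11)

Collect terms: 72(x² + 6x) + 121(y² - 22y) = -6577
Completing the square gives 72(x + 3)² + 121(y - 11)² = -6577 + 648 + 14641 = 8712.
Divide through by 8712 to get (x + 3)²/121 + (y - 11)²/72 = 1.
Ellipse, center (-3, 11), major axis horizontal; a² = 121, b² = 72.
c² = a² - b² = 121 - 72 = 49, so c = 7.
Foci lie on the horizontal axis through the center: (h ± c, k).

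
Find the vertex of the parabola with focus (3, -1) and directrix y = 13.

The vertex is the midpoint between the focus and the directrix along the axis of symmetry.
Axis is vertical (directrix is horizontal). Vertex y-coordinate = (-1 + 13)/2 = 6; x-coordinate = 3.

(3, 6)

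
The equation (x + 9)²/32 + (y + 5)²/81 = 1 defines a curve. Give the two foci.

(-9, -12) and (-9, 2)

Center (-9, -5). The larger denominator 81 sits under the y-term, so the major axis is vertical; a² = 81, b² = 32.
c² = a² - b² = 81 - 32 = 49, so c = 7.
Foci lie on the vertical axis through the center: (h, k ± c).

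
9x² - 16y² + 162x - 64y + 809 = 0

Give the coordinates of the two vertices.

(-9, -5) and (-9, 1)

Group the x- and y-terms: 9(x² + 18x) -16(y² + 4y) = -809
Complete the square: 9(x + 9)² -16(y + 2)² = -809 + 729 - 64 = -144
Divide through by -144 to get (y + 2)²/9 - (x + 9)²/16 = 1.
Hyperbola, center (-9, -2), transverse axis vertical; a² = 9, b² = 16.
a = 3. Vertices at (h, k ± a).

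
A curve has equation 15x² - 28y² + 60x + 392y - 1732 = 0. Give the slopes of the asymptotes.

15(x² + 4x) -28(y² - 14y) = 1732
Complete the square in x and y: 15(x + 2)² -28(y - 7)² = 1732 + 60 - 1372 = 420
Divide through by 420 to get (x + 2)²/28 - (y - 7)²/15 = 1.
Hyperbola, center (-2, 7), transverse axis horizontal; a² = 28, b² = 15.
For a horizontal hyperbola the asymptotes have slope ±b/a.
Here that is ±√15/2√7 = ±√105/14.

√105/14 and -√105/14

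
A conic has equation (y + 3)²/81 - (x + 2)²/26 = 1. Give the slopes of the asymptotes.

Center (-2, -3). The positive term is the y-term, so the transverse axis is vertical; a² = 81, b² = 26.
For a vertical hyperbola the asymptotes have slope ±a/b.
Here that is ±9/√26 = ±9√26/26.

9√26/26 and -9√26/26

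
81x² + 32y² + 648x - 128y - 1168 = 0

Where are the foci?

81(x² + 8x) + 32(y² - 4y) = 1168
81(x + 4)² + 32(y - 2)² = 1168 + 1296 + 128 = 2592
Divide through by 2592 to get (x + 4)²/32 + (y - 2)²/81 = 1.
Ellipse, center (-4, 2), major axis vertical; a² = 81, b² = 32.
c² = a² - b² = 81 - 32 = 49, so c = 7.
Foci lie on the vertical axis through the center: (h, k ± c).

(-4, -5) and (-4, 9)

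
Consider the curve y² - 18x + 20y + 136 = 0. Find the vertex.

(2, -10)

Only y is squared. Complete the square in y: (y + 10)² = 18(x - 2).
Vertex (2, -10); 4p = 18 so p = 9/2. Opens right.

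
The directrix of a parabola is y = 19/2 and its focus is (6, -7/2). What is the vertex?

The vertex is the midpoint between the focus and the directrix along the axis of symmetry.
Axis is vertical (directrix is horizontal). Vertex y-coordinate = (-7/2 + 19/2)/2 = 3; x-coordinate = 6.

(6, 3)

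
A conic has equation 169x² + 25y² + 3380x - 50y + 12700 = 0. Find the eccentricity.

e = 12/13

Collect terms: 169(x² + 20x) + 25(y² - 2y) = -12700
Complete the square: 169(x + 10)² + 25(y - 1)² = -12700 + 16900 + 25 = 4225
Dividing both sides by 4225: (x + 10)²/25 + (y - 1)²/169 = 1
Ellipse, center (-10, 1), major axis vertical; a² = 169, b² = 25.
c² = a² - b² = 144, so c = 12.
e = c/a = 12/13.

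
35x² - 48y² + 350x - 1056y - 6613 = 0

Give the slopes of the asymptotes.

35(x² + 10x) -48(y² + 22y) = 6613
Completing the square gives 35(x + 5)² -48(y + 11)² = 6613 + 875 - 5808 = 1680.
Dividing both sides by 1680: (x + 5)²/48 - (y + 11)²/35 = 1
Hyperbola, center (-5, -11), transverse axis horizontal; a² = 48, b² = 35.
For a horizontal hyperbola the asymptotes have slope ±b/a.
Here that is ±√35/4√3 = ±√105/12.

√105/12 and -√105/12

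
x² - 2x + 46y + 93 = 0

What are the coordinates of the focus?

(1, -27/2)

Only x is squared. Complete the square in x: (x - 1)² = -46(y + 2).
Vertex (1, -2); 4p = -46 so p = -23/2. Opens down.
Focus is p units from the vertex along the axis: (h, k + p).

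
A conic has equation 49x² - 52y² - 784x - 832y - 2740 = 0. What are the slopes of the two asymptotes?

7√13/26 and -7√13/26

Collect terms: 49(x² - 16x) -52(y² + 16y) = 2740
49(x - 8)² -52(y + 8)² = 2740 + 3136 - 3328 = 2548
Dividing both sides by 2548: (x - 8)²/52 - (y + 8)²/49 = 1
Hyperbola, center (8, -8), transverse axis horizontal; a² = 52, b² = 49.
For a horizontal hyperbola the asymptotes have slope ±b/a.
Here that is ±7/2√13 = ±7√13/26.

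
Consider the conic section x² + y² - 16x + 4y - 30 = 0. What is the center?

(8, -2)

Rearranging, (x² - 16x) + (y² + 4y) = 30.
Completing the square gives (x - 8)² + (y + 2)² = 30 + 64 + 4 = 98.
So (x - 8)² + (y + 2)² = 98.
Circle centered at (8, -2) with r² = 98.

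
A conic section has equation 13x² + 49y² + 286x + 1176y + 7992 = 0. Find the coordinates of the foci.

Group: 13(x² + 22x) + 49(y² + 24y) = -7992
13(x + 11)² + 49(y + 12)² = -7992 + 1573 + 7056 = 637
Dividing both sides by 637: (x + 11)²/49 + (y + 12)²/13 = 1
Ellipse, center (-11, -12), major axis horizontal; a² = 49, b² = 13.
c² = a² - b² = 49 - 13 = 36, so c = 6.
Foci lie on the horizontal axis through the center: (h ± c, k).

(-17, -12) and (-5, -12)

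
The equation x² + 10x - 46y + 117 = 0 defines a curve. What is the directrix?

y = -19/2

Only x is squared. Complete the square in x: (x + 5)² = 46(y - 2).
Vertex (-5, 2); 4p = 46 so p = 23/2. Opens up.
Directrix is the horizontal line y = k − p = 2 − (23/2) = -19/2.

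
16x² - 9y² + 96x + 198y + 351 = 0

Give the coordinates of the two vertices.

Rearranging, 16(x² + 6x) -9(y² - 22y) = -351.
Complete the square: 16(x + 3)² -9(y - 11)² = -351 + 144 - 1089 = -1296
Divide through by -1296 to get (y - 11)²/144 - (x + 3)²/81 = 1.
Hyperbola, center (-3, 11), transverse axis vertical; a² = 144, b² = 81.
a = 12. Vertices at (h, k ± a).

(-3, -1) and (-3, 23)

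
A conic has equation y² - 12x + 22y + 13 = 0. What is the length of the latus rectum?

Only y is squared. Complete the square in y: (y + 11)² = 12(x + 9).
Vertex (-9, -11); 4p = 12 so p = 3. Opens right.
Latus rectum length = |4p| = 12.

12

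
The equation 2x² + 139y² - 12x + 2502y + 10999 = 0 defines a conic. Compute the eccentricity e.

Group: 2(x² - 6x) + 139(y² + 18y) = -10999
2(x - 3)² + 139(y + 9)² = -10999 + 18 + 11259 = 278
Dividing both sides by 278: (x - 3)²/139 + (y + 9)²/2 = 1
Ellipse, center (3, -9), major axis horizontal; a² = 139, b² = 2.
c² = a² - b² = 137, so c = √137.
e = c/a = √137/√139 = √19043/139.

e = √19043/139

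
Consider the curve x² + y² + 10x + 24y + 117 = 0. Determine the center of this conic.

(-5, -12)

Rearranging, (x² + 10x) + (y² + 24y) = -117.
(x + 5)² + (y + 12)² = -117 + 25 + 144 = 52
So (x + 5)² + (y + 12)² = 52.
Circle centered at (-5, -12) with r² = 52.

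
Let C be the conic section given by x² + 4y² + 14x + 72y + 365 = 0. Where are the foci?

(-7 - √6, -9) and (-7 + √6, -9)

Rearranging, (x² + 14x) + 4(y² + 18y) = -365.
Complete the square: (x + 7)² + 4(y + 9)² = -365 + 49 + 324 = 8
Divide through by 8 to get (x + 7)²/8 + (y + 9)²/2 = 1.
Ellipse, center (-7, -9), major axis horizontal; a² = 8, b² = 2.
c² = a² - b² = 8 - 2 = 6, so c = √6.
Foci lie on the horizontal axis through the center: (h ± c, k).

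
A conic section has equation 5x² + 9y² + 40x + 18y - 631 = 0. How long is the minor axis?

8√5

Collect terms: 5(x² + 8x) + 9(y² + 2y) = 631
Complete the square in x and y: 5(x + 4)² + 9(y + 1)² = 631 + 80 + 9 = 720
Divide by 720: (x + 4)²/144 + (y + 1)²/80 = 1
Ellipse, center (-4, -1), major axis horizontal; a² = 144, b² = 80.
b² = 80 so b = 4√5; the minor axis has length 2b = 8√5.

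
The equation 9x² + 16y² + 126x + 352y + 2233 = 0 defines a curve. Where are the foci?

Rearranging, 9(x² + 14x) + 16(y² + 22y) = -2233.
Complete the square: 9(x + 7)² + 16(y + 11)² = -2233 + 441 + 1936 = 144
Divide through by 144 to get (x + 7)²/16 + (y + 11)²/9 = 1.
Ellipse, center (-7, -11), major axis horizontal; a² = 16, b² = 9.
c² = a² - b² = 16 - 9 = 7, so c = √7.
Foci lie on the horizontal axis through the center: (h ± c, k).

(-7 - √7, -11) and (-7 + √7, -11)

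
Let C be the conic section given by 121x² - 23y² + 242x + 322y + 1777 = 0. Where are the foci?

(-1, -5) and (-1, 19)

121(x² + 2x) -23(y² - 14y) = -1777
Complete the square in x and y: 121(x + 1)² -23(y - 7)² = -1777 + 121 - 1127 = -2783
Divide by -2783: (y - 7)²/121 - (x + 1)²/23 = 1
Hyperbola, center (-1, 7), transverse axis vertical; a² = 121, b² = 23.
c² = a² + b² = 121 + 23 = 144, so c = 12.
Foci lie on the vertical axis through the center: (h, k ± c).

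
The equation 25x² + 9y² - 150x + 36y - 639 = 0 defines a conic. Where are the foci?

(3, -10) and (3, 6)

Collect terms: 25(x² - 6x) + 9(y² + 4y) = 639
Complete the square in x and y: 25(x - 3)² + 9(y + 2)² = 639 + 225 + 36 = 900
Divide through by 900 to get (x - 3)²/36 + (y + 2)²/100 = 1.
Ellipse, center (3, -2), major axis vertical; a² = 100, b² = 36.
c² = a² - b² = 100 - 36 = 64, so c = 8.
Foci lie on the vertical axis through the center: (h, k ± c).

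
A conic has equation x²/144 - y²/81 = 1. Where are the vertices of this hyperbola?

(-12, 0) and (12, 0)

Center (0, 0). The positive term is the x-term, so the transverse axis is horizontal; a² = 144, b² = 81.
a = 12. Vertices at (h ± a, k).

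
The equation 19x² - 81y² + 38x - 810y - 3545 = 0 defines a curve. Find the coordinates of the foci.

(-11, -5) and (9, -5)

Rearranging, 19(x² + 2x) -81(y² + 10y) = 3545.
Completing the square gives 19(x + 1)² -81(y + 5)² = 3545 + 19 - 2025 = 1539.
Divide through by 1539 to get (x + 1)²/81 - (y + 5)²/19 = 1.
Hyperbola, center (-1, -5), transverse axis horizontal; a² = 81, b² = 19.
c² = a² + b² = 81 + 19 = 100, so c = 10.
Foci lie on the horizontal axis through the center: (h ± c, k).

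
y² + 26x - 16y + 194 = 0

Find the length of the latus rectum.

Only y is squared. Complete the square in y: (y - 8)² = -26(x + 5).
Vertex (-5, 8); 4p = -26 so p = -13/2. Opens left.
Latus rectum length = |4p| = 26.

26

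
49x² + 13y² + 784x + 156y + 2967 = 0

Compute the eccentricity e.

e = 6/7

Rearranging, 49(x² + 16x) + 13(y² + 12y) = -2967.
49(x + 8)² + 13(y + 6)² = -2967 + 3136 + 468 = 637
Divide through by 637 to get (x + 8)²/13 + (y + 6)²/49 = 1.
Ellipse, center (-8, -6), major axis vertical; a² = 49, b² = 13.
c² = a² - b² = 36, so c = 6.
e = c/a = 6/7.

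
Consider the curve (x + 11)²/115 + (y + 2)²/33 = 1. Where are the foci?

(-11 - √82, -2) and (-11 + √82, -2)

Center (-11, -2). The larger denominator 115 sits under the x-term, so the major axis is horizontal; a² = 115, b² = 33.
c² = a² - b² = 115 - 33 = 82, so c = √82.
Foci lie on the horizontal axis through the center: (h ± c, k).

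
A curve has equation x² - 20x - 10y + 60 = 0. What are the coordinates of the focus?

(10, -3/2)

Only x is squared. Complete the square in x: (x - 10)² = 10(y + 4).
Vertex (10, -4); 4p = 10 so p = 5/2. Opens up.
Focus is p units from the vertex along the axis: (h, k + p).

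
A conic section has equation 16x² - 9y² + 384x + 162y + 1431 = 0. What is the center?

(-12, 9)

Rearranging, 16(x² + 24x) -9(y² - 18y) = -1431.
Completing the square gives 16(x + 12)² -9(y - 9)² = -1431 + 2304 - 729 = 144.
Divide through by 144 to get (x + 12)²/9 - (y - 9)²/16 = 1.
Hyperbola with center (-12, 9).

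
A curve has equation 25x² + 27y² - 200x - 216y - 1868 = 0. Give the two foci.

(4 - 2√2, 4) and (4 + 2√2, 4)

Collect terms: 25(x² - 8x) + 27(y² - 8y) = 1868
Completing the square gives 25(x - 4)² + 27(y - 4)² = 1868 + 400 + 432 = 2700.
Divide by 2700: (x - 4)²/108 + (y - 4)²/100 = 1
Ellipse, center (4, 4), major axis horizontal; a² = 108, b² = 100.
c² = a² - b² = 108 - 100 = 8, so c = 2√2.
Foci lie on the horizontal axis through the center: (h ± c, k).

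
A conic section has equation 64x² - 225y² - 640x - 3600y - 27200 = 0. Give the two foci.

Rearranging, 64(x² - 10x) -225(y² + 16y) = 27200.
Complete the square: 64(x - 5)² -225(y + 8)² = 27200 + 1600 - 14400 = 14400
Divide through by 14400 to get (x - 5)²/225 - (y + 8)²/64 = 1.
Hyperbola, center (5, -8), transverse axis horizontal; a² = 225, b² = 64.
c² = a² + b² = 225 + 64 = 289, so c = 17.
Foci lie on the horizontal axis through the center: (h ± c, k).

(-12, -8) and (22, -8)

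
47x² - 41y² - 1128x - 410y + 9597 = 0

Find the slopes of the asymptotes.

√1927/41 and -√1927/41

Collect terms: 47(x² - 24x) -41(y² + 10y) = -9597
Completing the square gives 47(x - 12)² -41(y + 5)² = -9597 + 6768 - 1025 = -3854.
Divide through by -3854 to get (y + 5)²/94 - (x - 12)²/82 = 1.
Hyperbola, center (12, -5), transverse axis vertical; a² = 94, b² = 82.
For a vertical hyperbola the asymptotes have slope ±a/b.
Here that is ±√94/√82 = ±√1927/41.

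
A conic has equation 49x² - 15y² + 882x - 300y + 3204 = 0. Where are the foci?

(-9, -18) and (-9, -2)

Group the x- and y-terms: 49(x² + 18x) -15(y² + 20y) = -3204
49(x + 9)² -15(y + 10)² = -3204 + 3969 - 1500 = -735
Divide through by -735 to get (y + 10)²/49 - (x + 9)²/15 = 1.
Hyperbola, center (-9, -10), transverse axis vertical; a² = 49, b² = 15.
c² = a² + b² = 49 + 15 = 64, so c = 8.
Foci lie on the vertical axis through the center: (h, k ± c).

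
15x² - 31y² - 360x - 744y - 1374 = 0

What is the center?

(12, -12)

Rearranging, 15(x² - 24x) -31(y² + 24y) = 1374.
Complete the square: 15(x - 12)² -31(y + 12)² = 1374 + 2160 - 4464 = -930
Dividing both sides by -930: (y + 12)²/30 - (x - 12)²/62 = 1
Hyperbola with center (12, -12).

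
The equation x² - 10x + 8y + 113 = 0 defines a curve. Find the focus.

(5, -13)

Only x is squared. Complete the square in x: (x - 5)² = -8(y + 11).
Vertex (5, -11); 4p = -8 so p = -2. Opens down.
Focus is p units from the vertex along the axis: (h, k + p).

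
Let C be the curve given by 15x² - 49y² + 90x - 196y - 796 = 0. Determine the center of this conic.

(-3, -2)

15(x² + 6x) -49(y² + 4y) = 796
15(x + 3)² -49(y + 2)² = 796 + 135 - 196 = 735
Dividing both sides by 735: (x + 3)²/49 - (y + 2)²/15 = 1
Hyperbola with center (-3, -2).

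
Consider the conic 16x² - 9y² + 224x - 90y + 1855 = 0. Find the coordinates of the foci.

(-7, -20) and (-7, 10)

Collect terms: 16(x² + 14x) -9(y² + 10y) = -1855
Completing the square gives 16(x + 7)² -9(y + 5)² = -1855 + 784 - 225 = -1296.
Divide through by -1296 to get (y + 5)²/144 - (x + 7)²/81 = 1.
Hyperbola, center (-7, -5), transverse axis vertical; a² = 144, b² = 81.
c² = a² + b² = 144 + 81 = 225, so c = 15.
Foci lie on the vertical axis through the center: (h, k ± c).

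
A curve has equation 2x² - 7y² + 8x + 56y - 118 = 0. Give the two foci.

Group: 2(x² + 4x) -7(y² - 8y) = 118
Complete the square in x and y: 2(x + 2)² -7(y - 4)² = 118 + 8 - 112 = 14
Divide by 14: (x + 2)²/7 - (y - 4)²/2 = 1
Hyperbola, center (-2, 4), transverse axis horizontal; a² = 7, b² = 2.
c² = a² + b² = 7 + 2 = 9, so c = 3.
Foci lie on the horizontal axis through the center: (h ± c, k).

(-5, 4) and (1, 4)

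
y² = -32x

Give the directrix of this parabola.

x = 8

Vertex (0, 0); 4p = -32 so p = -8. Opens left.
Directrix is the vertical line x = h − p = 0 − (-8) = 8.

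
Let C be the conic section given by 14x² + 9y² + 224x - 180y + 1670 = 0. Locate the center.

Group the x- and y-terms: 14(x² + 16x) + 9(y² - 20y) = -1670
Completing the square gives 14(x + 8)² + 9(y - 10)² = -1670 + 896 + 900 = 126.
Divide through by 126 to get (x + 8)²/9 + (y - 10)²/14 = 1.
Ellipse with center (-8, 10).

(-8, 10)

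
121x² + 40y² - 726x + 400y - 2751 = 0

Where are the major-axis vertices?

Rearranging, 121(x² - 6x) + 40(y² + 10y) = 2751.
121(x - 3)² + 40(y + 5)² = 2751 + 1089 + 1000 = 4840
Divide through by 4840 to get (x - 3)²/40 + (y + 5)²/121 = 1.
Ellipse, center (3, -5), major axis vertical; a² = 121, b² = 40.
a = 11. Vertices at (h, k ± a).

(3, -16) and (3, 6)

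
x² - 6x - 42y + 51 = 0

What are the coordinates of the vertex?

Only x is squared. Complete the square in x: (x - 3)² = 42(y - 1).
Vertex (3, 1); 4p = 42 so p = 21/2. Opens up.

(3, 1)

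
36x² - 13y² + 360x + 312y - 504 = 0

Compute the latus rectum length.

36(x² + 10x) -13(y² - 24y) = 504
Complete the square: 36(x + 5)² -13(y - 12)² = 504 + 900 - 1872 = -468
Dividing both sides by -468: (y - 12)²/36 - (x + 5)²/13 = 1
Hyperbola, center (-5, 12), transverse axis vertical; a² = 36, b² = 13.
Latus rectum length = 2b²/a = 2·13/6 = 13/3.

13/3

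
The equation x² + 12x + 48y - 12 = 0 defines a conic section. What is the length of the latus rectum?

48

Only x is squared. Complete the square in x: (x + 6)² = -48(y - 1).
Vertex (-6, 1); 4p = -48 so p = -12. Opens down.
Latus rectum length = |4p| = 48.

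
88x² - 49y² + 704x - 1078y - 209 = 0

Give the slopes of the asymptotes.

88(x² + 8x) -49(y² + 22y) = 209
88(x + 4)² -49(y + 11)² = 209 + 1408 - 5929 = -4312
Divide by -4312: (y + 11)²/88 - (x + 4)²/49 = 1
Hyperbola, center (-4, -11), transverse axis vertical; a² = 88, b² = 49.
For a vertical hyperbola the asymptotes have slope ±a/b.
Here that is ±2√22/7.

2√22/7 and -2√22/7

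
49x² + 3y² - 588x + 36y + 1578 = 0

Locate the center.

Group: 49(x² - 12x) + 3(y² + 12y) = -1578
Complete the square in x and y: 49(x - 6)² + 3(y + 6)² = -1578 + 1764 + 108 = 294
Divide by 294: (x - 6)²/6 + (y + 6)²/98 = 1
Ellipse with center (6, -6).

(6, -6)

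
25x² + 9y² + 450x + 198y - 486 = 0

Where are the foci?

Collect terms: 25(x² + 18x) + 9(y² + 22y) = 486
Complete the square: 25(x + 9)² + 9(y + 11)² = 486 + 2025 + 1089 = 3600
Dividing both sides by 3600: (x + 9)²/144 + (y + 11)²/400 = 1
Ellipse, center (-9, -11), major axis vertical; a² = 400, b² = 144.
c² = a² - b² = 400 - 144 = 256, so c = 16.
Foci lie on the vertical axis through the center: (h, k ± c).

(-9, -27) and (-9, 5)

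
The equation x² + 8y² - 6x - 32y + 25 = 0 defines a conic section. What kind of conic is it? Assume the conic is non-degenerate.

ellipse

No xy term. Coefficients of x² and y² are A = 1, C = 8.
A and C have the same sign but A ≠ C ⇒ ellipse.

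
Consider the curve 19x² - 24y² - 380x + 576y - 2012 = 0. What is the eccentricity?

Rearranging, 19(x² - 20x) -24(y² - 24y) = 2012.
19(x - 10)² -24(y - 12)² = 2012 + 1900 - 3456 = 456
Divide through by 456 to get (x - 10)²/24 - (y - 12)²/19 = 1.
Hyperbola, center (10, 12), transverse axis horizontal; a² = 24, b² = 19.
c² = a² + b² = 43, so c = √43.
e = c/a = √43/2√6 = √258/12.

e = √258/12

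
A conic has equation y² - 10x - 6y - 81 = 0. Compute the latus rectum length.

Only y is squared. Complete the square in y: (y - 3)² = 10(x + 9).
Vertex (-9, 3); 4p = 10 so p = 5/2. Opens right.
Latus rectum length = |4p| = 10.

10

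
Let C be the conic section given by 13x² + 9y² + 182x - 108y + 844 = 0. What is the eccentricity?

e = 2√13/13

Collect terms: 13(x² + 14x) + 9(y² - 12y) = -844
Complete the square in x and y: 13(x + 7)² + 9(y - 6)² = -844 + 637 + 324 = 117
Dividing both sides by 117: (x + 7)²/9 + (y - 6)²/13 = 1
Ellipse, center (-7, 6), major axis vertical; a² = 13, b² = 9.
c² = a² - b² = 4, so c = 2.
e = c/a = 2/√13 = 2√13/13.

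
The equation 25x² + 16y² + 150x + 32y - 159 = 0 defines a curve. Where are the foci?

Collect terms: 25(x² + 6x) + 16(y² + 2y) = 159
25(x + 3)² + 16(y + 1)² = 159 + 225 + 16 = 400
Divide through by 400 to get (x + 3)²/16 + (y + 1)²/25 = 1.
Ellipse, center (-3, -1), major axis vertical; a² = 25, b² = 16.
c² = a² - b² = 25 - 16 = 9, so c = 3.
Foci lie on the vertical axis through the center: (h, k ± c).

(-3, -4) and (-3, 2)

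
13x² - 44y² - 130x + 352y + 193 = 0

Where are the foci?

(5, 4 - √57) and (5, 4 + √57)

Group: 13(x² - 10x) -44(y² - 8y) = -193
Complete the square in x and y: 13(x - 5)² -44(y - 4)² = -193 + 325 - 704 = -572
Divide by -572: (y - 4)²/13 - (x - 5)²/44 = 1
Hyperbola, center (5, 4), transverse axis vertical; a² = 13, b² = 44.
c² = a² + b² = 13 + 44 = 57, so c = √57.
Foci lie on the vertical axis through the center: (h, k ± c).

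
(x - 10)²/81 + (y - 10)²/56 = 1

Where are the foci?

Center (10, 10). The larger denominator 81 sits under the x-term, so the major axis is horizontal; a² = 81, b² = 56.
c² = a² - b² = 81 - 56 = 25, so c = 5.
Foci lie on the horizontal axis through the center: (h ± c, k).

(5, 10) and (15, 10)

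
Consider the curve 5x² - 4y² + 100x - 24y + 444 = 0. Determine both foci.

(-13, -3) and (-7, -3)

5(x² + 20x) -4(y² + 6y) = -444
Complete the square in x and y: 5(x + 10)² -4(y + 3)² = -444 + 500 - 36 = 20
Dividing both sides by 20: (x + 10)²/4 - (y + 3)²/5 = 1
Hyperbola, center (-10, -3), transverse axis horizontal; a² = 4, b² = 5.
c² = a² + b² = 4 + 5 = 9, so c = 3.
Foci lie on the horizontal axis through the center: (h ± c, k).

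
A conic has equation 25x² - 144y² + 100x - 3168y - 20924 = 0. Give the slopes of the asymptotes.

5/12 and -5/12

25(x² + 4x) -144(y² + 22y) = 20924
Complete the square: 25(x + 2)² -144(y + 11)² = 20924 + 100 - 17424 = 3600
Dividing both sides by 3600: (x + 2)²/144 - (y + 11)²/25 = 1
Hyperbola, center (-2, -11), transverse axis horizontal; a² = 144, b² = 25.
For a horizontal hyperbola the asymptotes have slope ±b/a.
Here that is ±5/12.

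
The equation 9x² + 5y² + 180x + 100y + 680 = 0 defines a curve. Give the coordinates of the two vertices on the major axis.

9(x² + 20x) + 5(y² + 20y) = -680
Complete the square in x and y: 9(x + 10)² + 5(y + 10)² = -680 + 900 + 500 = 720
Dividing both sides by 720: (x + 10)²/80 + (y + 10)²/144 = 1
Ellipse, center (-10, -10), major axis vertical; a² = 144, b² = 80.
a = 12. Vertices at (h, k ± a).

(-10, -22) and (-10, 2)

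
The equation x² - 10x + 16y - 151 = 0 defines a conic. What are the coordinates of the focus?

Only x is squared. Complete the square in x: (x - 5)² = -16(y - 11).
Vertex (5, 11); 4p = -16 so p = -4. Opens down.
Focus is p units from the vertex along the axis: (h, k + p).

(5, 7)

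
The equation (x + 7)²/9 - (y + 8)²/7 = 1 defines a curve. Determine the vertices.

(-10, -8) and (-4, -8)

Center (-7, -8). The positive term is the x-term, so the transverse axis is horizontal; a² = 9, b² = 7.
a = 3. Vertices at (h ± a, k).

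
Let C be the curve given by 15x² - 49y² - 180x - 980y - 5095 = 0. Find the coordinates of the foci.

(-2, -10) and (14, -10)

15(x² - 12x) -49(y² + 20y) = 5095
Complete the square: 15(x - 6)² -49(y + 10)² = 5095 + 540 - 4900 = 735
Divide through by 735 to get (x - 6)²/49 - (y + 10)²/15 = 1.
Hyperbola, center (6, -10), transverse axis horizontal; a² = 49, b² = 15.
c² = a² + b² = 49 + 15 = 64, so c = 8.
Foci lie on the horizontal axis through the center: (h ± c, k).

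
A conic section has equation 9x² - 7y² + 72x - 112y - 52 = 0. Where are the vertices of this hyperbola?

Collect terms: 9(x² + 8x) -7(y² + 16y) = 52
Completing the square gives 9(x + 4)² -7(y + 8)² = 52 + 144 - 448 = -252.
Dividing both sides by -252: (y + 8)²/36 - (x + 4)²/28 = 1
Hyperbola, center (-4, -8), transverse axis vertical; a² = 36, b² = 28.
a = 6. Vertices at (h, k ± a).

(-4, -14) and (-4, -2)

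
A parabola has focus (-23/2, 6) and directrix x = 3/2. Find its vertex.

(-5, 6)

The vertex is the midpoint between the focus and the directrix along the axis of symmetry.
Axis is horizontal (directrix is vertical). Vertex x-coordinate = (-23/2 + 3/2)/2 = -5; y-coordinate = 6.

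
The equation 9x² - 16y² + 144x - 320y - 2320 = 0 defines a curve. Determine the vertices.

Group the x- and y-terms: 9(x² + 16x) -16(y² + 20y) = 2320
9(x + 8)² -16(y + 10)² = 2320 + 576 - 1600 = 1296
Dividing both sides by 1296: (x + 8)²/144 - (y + 10)²/81 = 1
Hyperbola, center (-8, -10), transverse axis horizontal; a² = 144, b² = 81.
a = 12. Vertices at (h ± a, k).

(-20, -10) and (4, -10)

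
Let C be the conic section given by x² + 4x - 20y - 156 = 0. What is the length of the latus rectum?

20

Only x is squared. Complete the square in x: (x + 2)² = 20(y + 8).
Vertex (-2, -8); 4p = 20 so p = 5. Opens up.
Latus rectum length = |4p| = 20.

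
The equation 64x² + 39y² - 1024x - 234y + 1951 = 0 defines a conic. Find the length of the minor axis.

2√39

Collect terms: 64(x² - 16x) + 39(y² - 6y) = -1951
Complete the square in x and y: 64(x - 8)² + 39(y - 3)² = -1951 + 4096 + 351 = 2496
Divide by 2496: (x - 8)²/39 + (y - 3)²/64 = 1
Ellipse, center (8, 3), major axis vertical; a² = 64, b² = 39.
b² = 39 so b = √39; the minor axis has length 2b = 2√39.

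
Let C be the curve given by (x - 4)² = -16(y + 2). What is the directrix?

Vertex (4, -2); 4p = -16 so p = -4. Opens down.
Directrix is the horizontal line y = k − p = -2 − (-4) = 2.

y = 2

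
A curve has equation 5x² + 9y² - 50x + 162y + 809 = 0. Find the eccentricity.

e = 2/3

Rearranging, 5(x² - 10x) + 9(y² + 18y) = -809.
Complete the square: 5(x - 5)² + 9(y + 9)² = -809 + 125 + 729 = 45
Divide by 45: (x - 5)²/9 + (y + 9)²/5 = 1
Ellipse, center (5, -9), major axis horizontal; a² = 9, b² = 5.
c² = a² - b² = 4, so c = 2.
e = c/a = 2/3.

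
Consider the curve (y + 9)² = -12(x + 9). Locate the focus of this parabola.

Vertex (-9, -9); 4p = -12 so p = -3. Opens left.
Focus is p units from the vertex along the axis: (h + p, k).

(-12, -9)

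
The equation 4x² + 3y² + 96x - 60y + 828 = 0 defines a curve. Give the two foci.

(-12, 8) and (-12, 12)

Group: 4(x² + 24x) + 3(y² - 20y) = -828
Complete the square in x and y: 4(x + 12)² + 3(y - 10)² = -828 + 576 + 300 = 48
Dividing both sides by 48: (x + 12)²/12 + (y - 10)²/16 = 1
Ellipse, center (-12, 10), major axis vertical; a² = 16, b² = 12.
c² = a² - b² = 16 - 12 = 4, so c = 2.
Foci lie on the vertical axis through the center: (h, k ± c).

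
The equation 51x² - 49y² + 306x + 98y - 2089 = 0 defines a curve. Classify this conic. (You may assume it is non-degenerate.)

hyperbola

No xy term. Coefficients of x² and y² are A = 51, C = -49.
A and C have opposite signs ⇒ hyperbola.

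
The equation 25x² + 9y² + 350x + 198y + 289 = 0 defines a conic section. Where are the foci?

Group the x- and y-terms: 25(x² + 14x) + 9(y² + 22y) = -289
25(x + 7)² + 9(y + 11)² = -289 + 1225 + 1089 = 2025
Divide by 2025: (x + 7)²/81 + (y + 11)²/225 = 1
Ellipse, center (-7, -11), major axis vertical; a² = 225, b² = 81.
c² = a² - b² = 225 - 81 = 144, so c = 12.
Foci lie on the vertical axis through the center: (h, k ± c).

(-7, -23) and (-7, 1)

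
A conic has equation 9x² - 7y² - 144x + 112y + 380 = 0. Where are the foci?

(8, 0) and (8, 16)

Group the x- and y-terms: 9(x² - 16x) -7(y² - 16y) = -380
Complete the square in x and y: 9(x - 8)² -7(y - 8)² = -380 + 576 - 448 = -252
Divide by -252: (y - 8)²/36 - (x - 8)²/28 = 1
Hyperbola, center (8, 8), transverse axis vertical; a² = 36, b² = 28.
c² = a² + b² = 36 + 28 = 64, so c = 8.
Foci lie on the vertical axis through the center: (h, k ± c).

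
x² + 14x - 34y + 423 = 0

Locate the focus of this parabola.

Only x is squared. Complete the square in x: (x + 7)² = 34(y - 11).
Vertex (-7, 11); 4p = 34 so p = 17/2. Opens up.
Focus is p units from the vertex along the axis: (h, k + p).

(-7, 39/2)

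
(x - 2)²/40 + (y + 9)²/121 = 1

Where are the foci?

(2, -18) and (2, 0)

Center (2, -9). The larger denominator 121 sits under the y-term, so the major axis is vertical; a² = 121, b² = 40.
c² = a² - b² = 121 - 40 = 81, so c = 9.
Foci lie on the vertical axis through the center: (h, k ± c).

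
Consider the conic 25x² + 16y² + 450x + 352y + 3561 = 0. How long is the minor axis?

Group the x- and y-terms: 25(x² + 18x) + 16(y² + 22y) = -3561
Complete the square in x and y: 25(x + 9)² + 16(y + 11)² = -3561 + 2025 + 1936 = 400
Divide through by 400 to get (x + 9)²/16 + (y + 11)²/25 = 1.
Ellipse, center (-9, -11), major axis vertical; a² = 25, b² = 16.
b² = 16 so b = 4; the minor axis has length 2b = 8.

8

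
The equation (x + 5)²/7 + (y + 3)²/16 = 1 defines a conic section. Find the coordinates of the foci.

Center (-5, -3). The larger denominator 16 sits under the y-term, so the major axis is vertical; a² = 16, b² = 7.
c² = a² - b² = 16 - 7 = 9, so c = 3.
Foci lie on the vertical axis through the center: (h, k ± c).

(-5, -6) and (-5, 0)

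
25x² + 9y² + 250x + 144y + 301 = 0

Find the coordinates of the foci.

Group: 25(x² + 10x) + 9(y² + 16y) = -301
Complete the square: 25(x + 5)² + 9(y + 8)² = -301 + 625 + 576 = 900
Divide by 900: (x + 5)²/36 + (y + 8)²/100 = 1
Ellipse, center (-5, -8), major axis vertical; a² = 100, b² = 36.
c² = a² - b² = 100 - 36 = 64, so c = 8.
Foci lie on the vertical axis through the center: (h, k ± c).

(-5, -16) and (-5, 0)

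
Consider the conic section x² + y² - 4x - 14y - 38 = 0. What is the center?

(2, 7)

Rearranging, (x² - 4x) + (y² - 14y) = 38.
(x - 2)² + (y - 7)² = 38 + 4 + 49 = 91
So (x - 2)² + (y - 7)² = 91.
Circle centered at (2, 7) with r² = 91.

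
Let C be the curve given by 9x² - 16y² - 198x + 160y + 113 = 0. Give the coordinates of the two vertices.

Collect terms: 9(x² - 22x) -16(y² - 10y) = -113
9(x - 11)² -16(y - 5)² = -113 + 1089 - 400 = 576
Divide through by 576 to get (x - 11)²/64 - (y - 5)²/36 = 1.
Hyperbola, center (11, 5), transverse axis horizontal; a² = 64, b² = 36.
a = 8. Vertices at (h ± a, k).

(3, 5) and (19, 5)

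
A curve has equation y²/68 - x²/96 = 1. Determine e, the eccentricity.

e = √697/17

Center (0, 0). The positive term is the y-term, so the transverse axis is vertical; a² = 68, b² = 96.
c² = a² + b² = 164, so c = 2√41.
e = c/a = 2√41/2√17 = √697/17.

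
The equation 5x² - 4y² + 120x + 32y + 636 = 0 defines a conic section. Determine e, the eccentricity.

Group: 5(x² + 24x) -4(y² - 8y) = -636
Complete the square in x and y: 5(x + 12)² -4(y - 4)² = -636 + 720 - 64 = 20
Dividing both sides by 20: (x + 12)²/4 - (y - 4)²/5 = 1
Hyperbola, center (-12, 4), transverse axis horizontal; a² = 4, b² = 5.
c² = a² + b² = 9, so c = 3.
e = c/a = 3/2.

e = 3/2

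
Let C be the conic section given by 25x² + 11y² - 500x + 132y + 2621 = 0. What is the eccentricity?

Rearranging, 25(x² - 20x) + 11(y² + 12y) = -2621.
Complete the square: 25(x - 10)² + 11(y + 6)² = -2621 + 2500 + 396 = 275
Divide through by 275 to get (x - 10)²/11 + (y + 6)²/25 = 1.
Ellipse, center (10, -6), major axis vertical; a² = 25, b² = 11.
c² = a² - b² = 14, so c = √14.
e = c/a = √14/5.

e = √14/5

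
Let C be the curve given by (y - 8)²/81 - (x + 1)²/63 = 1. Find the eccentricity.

Center (-1, 8). The positive term is the y-term, so the transverse axis is vertical; a² = 81, b² = 63.
c² = a² + b² = 144, so c = 12.
e = c/a = 12/9 = 4/3.

e = 4/3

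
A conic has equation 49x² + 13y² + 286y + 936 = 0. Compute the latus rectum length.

26/7

Collect terms: 49x² + 13(y² + 22y) = -936
Complete the square: 49x² + 13(y + 11)² = -936 + 0 + 1573 = 637
Divide by 637: x²/13 + (y + 11)²/49 = 1
Ellipse, center (0, -11), major axis vertical; a² = 49, b² = 13.
Latus rectum length = 2b²/a = 2·13/7 = 26/7.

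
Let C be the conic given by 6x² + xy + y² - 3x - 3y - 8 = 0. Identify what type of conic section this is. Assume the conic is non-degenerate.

A = 6, B = 1, C = 1.
Discriminant B² − 4AC = 1² − 4·6·1 = -23.
B² − 4AC < 0 ⇒ ellipse.

ellipse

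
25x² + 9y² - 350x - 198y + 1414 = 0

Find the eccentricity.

Collect terms: 25(x² - 14x) + 9(y² - 22y) = -1414
25(x - 7)² + 9(y - 11)² = -1414 + 1225 + 1089 = 900
Dividing both sides by 900: (x - 7)²/36 + (y - 11)²/100 = 1
Ellipse, center (7, 11), major axis vertical; a² = 100, b² = 36.
c² = a² - b² = 64, so c = 8.
e = c/a = 8/10 = 4/5.

e = 4/5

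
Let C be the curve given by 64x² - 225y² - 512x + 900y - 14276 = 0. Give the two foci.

Collect terms: 64(x² - 8x) -225(y² - 4y) = 14276
Complete the square: 64(x - 4)² -225(y - 2)² = 14276 + 1024 - 900 = 14400
Divide through by 14400 to get (x - 4)²/225 - (y - 2)²/64 = 1.
Hyperbola, center (4, 2), transverse axis horizontal; a² = 225, b² = 64.
c² = a² + b² = 225 + 64 = 289, so c = 17.
Foci lie on the horizontal axis through the center: (h ± c, k).

(-13, 2) and (21, 2)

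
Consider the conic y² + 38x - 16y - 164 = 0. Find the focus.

Only y is squared. Complete the square in y: (y - 8)² = -38(x - 6).
Vertex (6, 8); 4p = -38 so p = -19/2. Opens left.
Focus is p units from the vertex along the axis: (h + p, k).

(-7/2, 8)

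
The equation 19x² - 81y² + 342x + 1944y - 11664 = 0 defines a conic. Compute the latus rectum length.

38/9

Rearranging, 19(x² + 18x) -81(y² - 24y) = 11664.
Complete the square: 19(x + 9)² -81(y - 12)² = 11664 + 1539 - 11664 = 1539
Divide through by 1539 to get (x + 9)²/81 - (y - 12)²/19 = 1.
Hyperbola, center (-9, 12), transverse axis horizontal; a² = 81, b² = 19.
Latus rectum length = 2b²/a = 2·19/9 = 38/9.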